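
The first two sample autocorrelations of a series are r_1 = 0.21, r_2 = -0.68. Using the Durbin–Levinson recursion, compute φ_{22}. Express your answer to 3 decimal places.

φ_{22} = (r_2 − r_1²) / (1 − r_1²)
r_1² = (0.21)² = 0.0441
Numerator = -0.68 − 0.0441 = -0.7241; denominator = 1 − 0.0441 = 0.9559
φ_{22} = -0.7241 / 0.9559 = -0.758

-0.758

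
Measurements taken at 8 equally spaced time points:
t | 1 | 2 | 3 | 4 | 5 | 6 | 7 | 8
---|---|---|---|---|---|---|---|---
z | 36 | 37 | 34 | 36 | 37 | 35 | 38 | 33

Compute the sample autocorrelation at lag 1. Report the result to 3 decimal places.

Mean z̄ = (36 + 37 + 34 + 36 + 37 + 35 + 38 + 33)/8 = 35.7500
Deviations from mean: 0.2500, 1.2500, -1.7500, 0.2500, 1.2500, -0.7500, 2.2500, -2.7500
Numerator Σ_{t=1}^{7}(z_t−z̄)(z_{t+1}−z̄) = -10.8125
Denominator Σ(z_t−z̄)² = 19.5000
r_1 = -10.8125 / 19.5000 = -0.554

-0.554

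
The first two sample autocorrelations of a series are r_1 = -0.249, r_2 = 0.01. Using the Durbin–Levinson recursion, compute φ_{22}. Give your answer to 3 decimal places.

φ_{22} = (r_2 − r_1²) / (1 − r_1²)
r_1² = (-0.249)² = 0.062001
Numerator = 0.01 − 0.0620 = -0.0520; denominator = 1 − 0.0620 = 0.9380
φ_{22} = -0.0520 / 0.9380 = -0.055

-0.055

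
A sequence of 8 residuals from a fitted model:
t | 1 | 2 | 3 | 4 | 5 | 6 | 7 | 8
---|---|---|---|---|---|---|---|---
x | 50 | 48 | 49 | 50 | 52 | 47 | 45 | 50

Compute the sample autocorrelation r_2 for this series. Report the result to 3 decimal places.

Mean x̄ = (50 + 48 + 49 + 50 + 52 + 47 + 45 + 50)/8 = 48.8750
Deviations from mean: 1.1250, -0.8750, 0.1250, 1.1250, 3.1250, -1.8750, -3.8750, 1.1250
Σ(x_t−x̄)(x_{t+2}−x̄) = (0.1406) + (-0.9844) + (0.3906) + (-2.1094) + (-12.1094) + (-2.1094) = -16.7813
Denominator Σ(x_t−x̄)² = 32.8750
r_2 = -16.7813 / 32.8750 = -0.510

-0.510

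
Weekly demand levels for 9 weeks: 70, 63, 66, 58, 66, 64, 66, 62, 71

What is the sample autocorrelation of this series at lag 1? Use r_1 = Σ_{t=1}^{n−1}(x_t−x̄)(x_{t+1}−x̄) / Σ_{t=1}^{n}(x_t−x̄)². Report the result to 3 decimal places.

Mean x̄ = (70 + 63 + 66 + 58 + 66 + 64 + 66 + 62 + 71)/9 = 65.1111
Numerator Σ_{t=1}^{8}(x_t−x̄)(x_{t+1}−x̄) = -47.9012
Denominator Σ(x_t−x̄)² = 126.8889
r_1 = -47.9012 / 126.8889 = -0.378

-0.378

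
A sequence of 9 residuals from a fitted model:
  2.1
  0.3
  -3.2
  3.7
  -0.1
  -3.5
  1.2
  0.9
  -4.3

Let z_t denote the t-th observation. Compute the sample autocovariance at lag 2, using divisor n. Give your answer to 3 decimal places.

Mean z̄ = (2.1 + 0.3 − 3.2 + 3.7 − 0.1 − 3.5 + 1.2 + 0.9 − 4.3)/9 = -0.3222
Σ_{t=1}^{7}(z_t−z̄)(z_{t+2}−z̄) = -27.4899
γ_2 = -27.4899 / 9 = -3.054

-3.054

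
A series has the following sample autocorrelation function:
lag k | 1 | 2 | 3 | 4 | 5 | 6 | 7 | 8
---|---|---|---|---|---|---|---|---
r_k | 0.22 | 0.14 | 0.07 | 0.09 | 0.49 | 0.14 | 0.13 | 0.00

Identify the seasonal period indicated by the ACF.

5

The largest autocorrelation is r_5 = 0.49; the remaining lags stay at or below 0.22. The elevated value at lag 1 (0.22), dropping to 0.14 at lag 2, reflects decaying short-term dependence rather than seasonality.
The dominant spike at lag 5 indicates a seasonal period of 5.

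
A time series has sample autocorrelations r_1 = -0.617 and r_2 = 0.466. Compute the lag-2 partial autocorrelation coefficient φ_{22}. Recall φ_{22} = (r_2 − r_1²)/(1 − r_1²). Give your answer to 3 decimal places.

φ_{22} = (r_2 − r_1²) / (1 − r_1²)
r_1² = (-0.617)² = 0.380689
Numerator = 0.466 − 0.3807 = 0.0853; denominator = 1 − 0.3807 = 0.6193
φ_{22} = 0.0853 / 0.6193 = 0.138

0.138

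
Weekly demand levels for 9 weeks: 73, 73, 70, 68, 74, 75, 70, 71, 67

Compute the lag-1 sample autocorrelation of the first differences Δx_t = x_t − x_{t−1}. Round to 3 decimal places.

First differences Δx: 0, -3, -2, 6, 1, -5, 1, -4
Mean of differences = -0.7500
Numerator Σ(Δx_t−Δx̄)(Δx_{t+1}−Δx̄) = -16.0625
Denominator Σ(Δx_t−Δx̄)² = 87.5000
r_1(Δx) = -16.0625 / 87.5000 = -0.184

-0.184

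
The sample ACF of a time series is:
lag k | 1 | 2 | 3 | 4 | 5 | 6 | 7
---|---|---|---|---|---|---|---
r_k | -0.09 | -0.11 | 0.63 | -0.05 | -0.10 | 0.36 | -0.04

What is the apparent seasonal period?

The largest autocorrelation is r_3 = 0.63, with a weaker echo at lag 6 (0.36); the remaining lags stay at or below -0.04.
The dominant spike at lag 3 indicates a seasonal period of 3.

3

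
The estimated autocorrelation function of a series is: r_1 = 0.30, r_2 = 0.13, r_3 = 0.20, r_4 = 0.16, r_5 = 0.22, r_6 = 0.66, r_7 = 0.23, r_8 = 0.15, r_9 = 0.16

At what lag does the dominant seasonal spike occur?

The largest autocorrelation is r_6 = 0.66; the remaining lags stay at or below 0.30. The elevated value at lag 1 (0.30), dropping to 0.13 at lag 2, reflects decaying short-term dependence rather than seasonality.
The dominant spike at lag 6 indicates a seasonal period of 6.

6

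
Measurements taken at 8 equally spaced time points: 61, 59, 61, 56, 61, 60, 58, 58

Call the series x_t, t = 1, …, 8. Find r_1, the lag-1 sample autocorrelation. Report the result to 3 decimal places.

-0.439

Mean x̄ = (61 + 59 + 61 + 56 + 61 + 60 + 58 + 58)/8 = 59.2500
Σ(x_t−x̄)(x_{t+1}−x̄) = (-0.4375) + (-0.4375) + (-5.6875) + (-5.6875) + (1.3125) + (-0.9375) + (1.5625) = -10.3125
Denominator Σ(x_t−x̄)² = 23.5000
r_1 = -10.3125 / 23.5000 = -0.439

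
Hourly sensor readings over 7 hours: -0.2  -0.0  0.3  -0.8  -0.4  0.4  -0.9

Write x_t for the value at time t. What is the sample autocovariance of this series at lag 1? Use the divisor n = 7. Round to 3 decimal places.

-0.087

Mean x̄ = (-0.2 − 0.0 + 0.3 − 0.8 − 0.4 + 0.4 − 0.9)/7 = -0.2286
Deviations: 0.0286, 0.2286, 0.5286, -0.5714, -0.1714, 0.6286, -0.6714
Σ_{t=1}^{6}(x_t−x̄)(x_{t+1}−x̄) = -0.6065
γ_1 = -0.6065 / 7 = -0.087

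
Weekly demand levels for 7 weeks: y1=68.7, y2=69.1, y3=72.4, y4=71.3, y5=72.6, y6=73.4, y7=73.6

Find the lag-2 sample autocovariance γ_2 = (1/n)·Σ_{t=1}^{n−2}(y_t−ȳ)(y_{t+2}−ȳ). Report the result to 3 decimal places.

Mean ȳ = (68.7 + 69.1 + 72.4 + 71.3 + 72.6 + 73.4 + 73.6)/7 = 71.5857
Deviations: -2.8857, -2.4857, 0.8143, -0.2857, 1.0143, 1.8143, 2.0143
Σ_{t=1}^{5}(y_t−ȳ)(y_{t+2}−ȳ) = 0.7110
γ_2 = 0.7110 / 7 = 0.102

0.102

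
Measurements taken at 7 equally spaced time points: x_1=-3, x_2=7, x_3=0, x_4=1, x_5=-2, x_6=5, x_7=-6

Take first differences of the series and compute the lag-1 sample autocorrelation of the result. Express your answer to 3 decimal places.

First differences Δx: 10, -7, 1, -3, 7, -11
Mean of differences = -0.5000
Numerator Σ(Δx_t−Δx̄)(Δx_{t+1}−Δx̄) = -179.2500
Denominator Σ(Δx_t−Δx̄)² = 327.5000
r_1(Δx) = -179.2500 / 327.5000 = -0.547

-0.547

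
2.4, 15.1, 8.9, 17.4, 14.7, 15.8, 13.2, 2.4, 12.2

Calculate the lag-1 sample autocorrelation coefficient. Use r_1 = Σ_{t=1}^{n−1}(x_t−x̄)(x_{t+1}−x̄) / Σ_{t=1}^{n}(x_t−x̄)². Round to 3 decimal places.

Mean x̄ = (2.4 + 15.1 + 8.9 + 17.4 + 14.7 + 15.8 + 13.2 + 2.4 + 12.2)/9 = 11.3444
Numerator Σ_{t=1}^{8}(x_t−x̄)(x_{t+1}−x̄) = -38.2853
Denominator Σ(x_t−x̄)² = 252.0422
r_1 = -38.2853 / 252.0422 = -0.152

-0.152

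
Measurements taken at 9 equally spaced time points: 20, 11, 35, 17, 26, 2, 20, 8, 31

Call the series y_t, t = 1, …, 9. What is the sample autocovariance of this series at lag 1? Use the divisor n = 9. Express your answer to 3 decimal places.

Mean ȳ = (20 + 11 + 35 + 17 + 26 + 2 + 20 + 8 + 31)/9 = 18.8889
Σ_{t=1}^{8}(y_t−ȳ)(y_{t+1}−ȳ) = -462.5679
γ_1 = -462.5679 / 9 = -51.396

-51.396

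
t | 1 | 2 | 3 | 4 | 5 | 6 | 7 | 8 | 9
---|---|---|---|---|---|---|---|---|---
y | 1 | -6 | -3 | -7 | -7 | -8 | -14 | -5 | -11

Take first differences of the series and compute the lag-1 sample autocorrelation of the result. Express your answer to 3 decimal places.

First differences Δy: -7, 3, -4, 0, -1, -6, 9, -6
Mean of differences = -1.5000
Numerator Σ(Δy_t−Δȳ)(Δy_{t+1}−Δȳ) = -135.7500
Denominator Σ(Δy_t−Δȳ)² = 210.0000
r_1(Δy) = -135.7500 / 210.0000 = -0.646

-0.646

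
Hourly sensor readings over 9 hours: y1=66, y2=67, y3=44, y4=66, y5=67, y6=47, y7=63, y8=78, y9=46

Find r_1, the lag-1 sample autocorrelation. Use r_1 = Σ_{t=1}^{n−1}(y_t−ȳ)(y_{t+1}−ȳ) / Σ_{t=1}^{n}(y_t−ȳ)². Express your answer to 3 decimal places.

Mean ȳ = (66 + 67 + 44 + 66 + 67 + 47 + 63 + 78 + 46)/9 = 60.4444
Numerator Σ_{t=1}^{8}(y_t−ȳ)(y_{t+1}−ȳ) = -457.5309
Denominator Σ(y_t−ȳ)² = 1122.2222
r_1 = -457.5309 / 1122.2222 = -0.408

-0.408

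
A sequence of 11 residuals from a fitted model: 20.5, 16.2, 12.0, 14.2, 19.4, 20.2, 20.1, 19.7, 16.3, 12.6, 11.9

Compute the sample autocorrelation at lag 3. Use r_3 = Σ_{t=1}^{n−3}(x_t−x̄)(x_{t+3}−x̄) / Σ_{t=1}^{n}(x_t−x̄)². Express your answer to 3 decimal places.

-0.462

Mean x̄ = (20.5 + 16.2 + 12.0 + 14.2 + 19.4 + 20.2 + 20.1 + 19.7 + 16.3 + 12.6 + 11.9)/11 = 16.6455
Numerator Σ_{t=1}^{8}(x_t−x̄)(x_{t+3}−x̄) = -56.8980
Denominator Σ(x_t−x̄)² = 123.1073
r_3 = -56.8980 / 123.1073 = -0.462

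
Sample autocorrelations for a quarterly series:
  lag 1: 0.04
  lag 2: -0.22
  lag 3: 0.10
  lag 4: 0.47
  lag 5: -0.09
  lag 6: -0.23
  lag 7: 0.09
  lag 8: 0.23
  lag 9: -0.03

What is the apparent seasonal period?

The largest autocorrelation is r_4 = 0.47, with a weaker echo at lag 8 (0.23); the remaining lags stay at or below 0.10.
The dominant spike at lag 4 indicates a seasonal period of 4.

4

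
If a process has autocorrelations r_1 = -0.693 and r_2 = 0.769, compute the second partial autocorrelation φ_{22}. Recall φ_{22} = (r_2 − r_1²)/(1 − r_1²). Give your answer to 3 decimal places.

0.556

φ_{22} = (r_2 − r_1²) / (1 − r_1²)
r_1² = (-0.693)² = 0.480249
Numerator = 0.769 − 0.4802 = 0.2888; denominator = 1 − 0.4802 = 0.5198
φ_{22} = 0.2888 / 0.5198 = 0.556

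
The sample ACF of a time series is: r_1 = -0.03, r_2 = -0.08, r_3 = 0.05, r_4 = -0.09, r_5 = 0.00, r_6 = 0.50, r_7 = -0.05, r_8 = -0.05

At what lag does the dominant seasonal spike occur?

The largest autocorrelation is r_6 = 0.50; the remaining lags stay at or below 0.05.
The dominant spike at lag 6 indicates a seasonal period of 6.

6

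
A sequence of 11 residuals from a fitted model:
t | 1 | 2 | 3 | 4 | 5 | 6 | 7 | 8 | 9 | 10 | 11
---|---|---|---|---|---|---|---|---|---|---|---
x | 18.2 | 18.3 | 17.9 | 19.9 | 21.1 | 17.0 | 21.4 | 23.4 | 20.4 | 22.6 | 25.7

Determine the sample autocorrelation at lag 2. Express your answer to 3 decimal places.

0.054

Mean x̄ = (18.2 + 18.3 + 17.9 + 19.9 + 21.1 + 17.0 + 21.4 + 23.4 + 20.4 + 22.6 + 25.7)/11 = 20.5364
Numerator Σ_{t=1}^{9}(x_t−x̄)(x_{t+2}−x̄) = 3.7946
Denominator Σ(x_t−x̄)² = 70.5255
r_2 = 3.7946 / 70.5255 = 0.054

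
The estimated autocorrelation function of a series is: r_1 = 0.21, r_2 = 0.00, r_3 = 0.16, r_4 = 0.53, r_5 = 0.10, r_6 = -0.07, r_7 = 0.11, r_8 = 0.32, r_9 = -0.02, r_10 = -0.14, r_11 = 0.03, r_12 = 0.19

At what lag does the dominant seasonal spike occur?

The largest autocorrelation is r_4 = 0.53, with a weaker echo at lag 8 (0.32); the remaining lags stay at or below 0.21. The elevated value at lag 1 (0.21), dropping to 0.00 at lag 2, reflects decaying short-term dependence rather than seasonality.
The dominant spike at lag 4 indicates a seasonal period of 4.

4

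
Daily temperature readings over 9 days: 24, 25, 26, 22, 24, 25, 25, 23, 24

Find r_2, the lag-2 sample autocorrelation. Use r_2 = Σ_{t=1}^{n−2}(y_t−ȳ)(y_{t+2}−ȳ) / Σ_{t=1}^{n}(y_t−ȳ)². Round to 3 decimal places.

Mean ȳ = (24 + 25 + 26 + 22 + 24 + 25 + 25 + 23 + 24)/9 = 24.2222
Σ(y_t−ȳ)(y_{t+2}−ȳ) = (-0.3951) + (-1.7284) + (-0.3951) + (-1.7284) + (-0.1728) + (-0.9506) + (-0.1728) = -5.5432
Denominator Σ(y_t−ȳ)² = 11.5556
r_2 = -5.5432 / 11.5556 = -0.480

-0.480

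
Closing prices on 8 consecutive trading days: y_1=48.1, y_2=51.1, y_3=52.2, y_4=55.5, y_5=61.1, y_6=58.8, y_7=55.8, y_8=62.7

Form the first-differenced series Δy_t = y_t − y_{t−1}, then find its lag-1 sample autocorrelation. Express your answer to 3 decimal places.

First differences Δy: 3.0, 1.1, 3.3, 5.6, -2.3, -3.0, 6.9
Mean of differences = 2.0857
Numerator Σ(Δy_t−Δȳ)(Δy_{t+1}−Δȳ) = -15.4231
Denominator Σ(Δy_t−Δȳ)² = 83.9086
r_1(Δy) = -15.4231 / 83.9086 = -0.184

-0.184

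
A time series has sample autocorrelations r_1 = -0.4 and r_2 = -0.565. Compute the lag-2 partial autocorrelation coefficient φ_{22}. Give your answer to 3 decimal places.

φ_{22} = (r_2 − r_1²) / (1 − r_1²)
r_1² = (-0.4)² = 0.16
Numerator = -0.565 − 0.1600 = -0.7250; denominator = 1 − 0.1600 = 0.8400
φ_{22} = -0.7250 / 0.8400 = -0.863

-0.863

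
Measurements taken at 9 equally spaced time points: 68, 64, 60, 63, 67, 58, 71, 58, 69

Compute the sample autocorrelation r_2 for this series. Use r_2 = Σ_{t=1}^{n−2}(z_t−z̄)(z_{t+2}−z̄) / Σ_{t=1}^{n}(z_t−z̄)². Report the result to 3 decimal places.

0.374

Mean z̄ = (68 + 64 + 60 + 63 + 67 + 58 + 71 + 58 + 69)/9 = 64.2222
Numerator Σ_{t=1}^{7}(z_t−z̄)(z_{t+2}−z̄) = 70.1235
Denominator Σ(z_t−z̄)² = 187.5556
r_2 = 70.1235 / 187.5556 = 0.374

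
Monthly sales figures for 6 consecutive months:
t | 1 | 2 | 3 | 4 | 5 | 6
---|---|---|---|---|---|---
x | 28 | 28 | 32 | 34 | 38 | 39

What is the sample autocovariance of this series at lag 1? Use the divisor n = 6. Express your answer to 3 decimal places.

10.662

Mean x̄ = (28 + 28 + 32 + 34 + 38 + 39)/6 = 33.1667
Σ_{t=1}^{5}(x_t−x̄)(x_{t+1}−x̄) = 63.9722
γ_1 = 63.9722 / 6 = 10.662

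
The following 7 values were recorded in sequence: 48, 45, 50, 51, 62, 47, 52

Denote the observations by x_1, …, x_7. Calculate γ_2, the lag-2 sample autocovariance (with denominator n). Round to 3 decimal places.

Mean x̄ = (48 + 45 + 50 + 51 + 62 + 47 + 52)/7 = 50.7143
Deviations: -2.7143, -5.7143, -0.7143, 0.2857, 11.2857, -3.7143, 1.2857
Σ_{t=1}^{5}(x_t−x̄)(x_{t+2}−x̄) = 5.6939
γ_2 = 5.6939 / 7 = 0.813

0.813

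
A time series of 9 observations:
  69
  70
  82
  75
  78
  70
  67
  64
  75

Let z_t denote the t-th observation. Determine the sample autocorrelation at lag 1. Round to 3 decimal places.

Mean z̄ = (69 + 70 + 82 + 75 + 78 + 70 + 67 + 64 + 75)/9 = 72.2222
Numerator Σ_{t=1}^{8}(z_t−z̄)(z_{t+1}−z̄) = 47.5062
Denominator Σ(z_t−z̄)² = 259.5556
r_1 = 47.5062 / 259.5556 = 0.183

0.183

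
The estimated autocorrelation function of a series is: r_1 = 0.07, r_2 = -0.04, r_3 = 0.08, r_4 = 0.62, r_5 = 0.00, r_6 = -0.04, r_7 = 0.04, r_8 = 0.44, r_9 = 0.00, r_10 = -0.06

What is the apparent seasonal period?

4

The largest autocorrelation is r_4 = 0.62, with a weaker echo at lag 8 (0.44); the remaining lags stay at or below 0.08.
The dominant spike at lag 4 indicates a seasonal period of 4.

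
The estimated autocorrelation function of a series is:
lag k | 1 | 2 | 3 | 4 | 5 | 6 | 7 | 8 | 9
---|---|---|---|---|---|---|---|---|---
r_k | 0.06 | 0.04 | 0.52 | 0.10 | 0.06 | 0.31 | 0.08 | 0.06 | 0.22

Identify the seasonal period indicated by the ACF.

3

The largest autocorrelation is r_3 = 0.52, with weaker echoes at lags 6 (0.31) and 9 (0.22); the remaining lags stay at or below 0.10.
The dominant spike at lag 3 indicates a seasonal period of 3.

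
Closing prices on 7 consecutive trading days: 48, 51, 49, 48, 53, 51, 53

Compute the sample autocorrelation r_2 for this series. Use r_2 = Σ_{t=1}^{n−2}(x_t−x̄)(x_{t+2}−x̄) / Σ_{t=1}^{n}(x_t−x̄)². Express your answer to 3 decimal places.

0.131

Mean x̄ = (48 + 51 + 49 + 48 + 53 + 51 + 53)/7 = 50.4286
Deviations from mean: -2.4286, 0.5714, -1.4286, -2.4286, 2.5714, 0.5714, 2.5714
Numerator Σ_{t=1}^{5}(x_t−x̄)(x_{t+2}−x̄) = 3.6327
Denominator Σ(x_t−x̄)² = 27.7143
r_2 = 3.6327 / 27.7143 = 0.131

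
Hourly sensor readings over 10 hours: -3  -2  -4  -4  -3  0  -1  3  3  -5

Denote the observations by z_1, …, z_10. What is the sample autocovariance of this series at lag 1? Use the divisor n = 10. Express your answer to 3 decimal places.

Mean z̄ = (-3 − 2 − 4 − 4 − 3 + 0 − 1 + 3 + 3 − 5)/10 = -1.6000
Σ_{t=1}^{9}(z_t−z̄)(z_{t+1}−z̄) = 17.6400
γ_1 = 17.6400 / 10 = 1.764

1.764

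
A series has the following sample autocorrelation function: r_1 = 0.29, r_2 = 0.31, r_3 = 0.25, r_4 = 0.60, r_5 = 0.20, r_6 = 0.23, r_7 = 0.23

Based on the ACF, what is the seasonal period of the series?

4

The largest autocorrelation is r_4 = 0.60; the remaining lags stay at or below 0.31.
The dominant spike at lag 4 indicates a seasonal period of 4.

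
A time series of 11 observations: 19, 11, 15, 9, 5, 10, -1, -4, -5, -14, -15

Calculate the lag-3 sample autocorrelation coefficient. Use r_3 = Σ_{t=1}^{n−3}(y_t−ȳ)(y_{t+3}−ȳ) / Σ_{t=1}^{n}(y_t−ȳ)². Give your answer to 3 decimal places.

Mean ȳ = (19 + 11 + 15 + 9 + 5 + 10 − 1 − 4 − 5 − 14 − 15)/11 = 2.7273
Numerator Σ_{t=1}^{8}(y_t−ȳ)(y_{t+3}−ȳ) = 296.8678
Denominator Σ(y_t−ȳ)² = 1294.1818
r_3 = 296.8678 / 1294.1818 = 0.229

0.229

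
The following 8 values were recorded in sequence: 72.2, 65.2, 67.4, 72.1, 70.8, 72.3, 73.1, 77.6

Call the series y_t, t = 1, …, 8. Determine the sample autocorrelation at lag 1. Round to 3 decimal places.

0.282

Mean ȳ = (72.2 + 65.2 + 67.4 + 72.1 + 70.8 + 72.3 + 73.1 + 77.6)/8 = 71.3375
Deviations from mean: 0.8625, -6.1375, -3.9375, 0.7625, -0.5375, 0.9625, 1.7625, 6.2625
Σ(y_t−ȳ)(y_{t+1}−ȳ) = (-5.2936) + (24.1664) + (-3.0023) + (-0.4098) + (-0.5173) + (1.6964) + (11.0377) = 27.6773
Denominator Σ(y_t−ȳ)² = 98.0388
r_1 = 27.6773 / 98.0388 = 0.282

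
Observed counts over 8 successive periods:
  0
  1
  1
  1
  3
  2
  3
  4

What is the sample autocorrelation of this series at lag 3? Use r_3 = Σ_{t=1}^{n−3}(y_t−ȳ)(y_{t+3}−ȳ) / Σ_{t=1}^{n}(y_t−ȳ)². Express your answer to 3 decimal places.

0.152

Mean ȳ = (0 + 1 + 1 + 1 + 3 + 2 + 3 + 4)/8 = 1.8750
Deviations from mean: -1.8750, -0.8750, -0.8750, -0.8750, 1.1250, 0.1250, 1.1250, 2.1250
Numerator Σ_{t=1}^{5}(y_t−ȳ)(y_{t+3}−ȳ) = 1.9531
Denominator Σ(y_t−ȳ)² = 12.8750
r_3 = 1.9531 / 12.8750 = 0.152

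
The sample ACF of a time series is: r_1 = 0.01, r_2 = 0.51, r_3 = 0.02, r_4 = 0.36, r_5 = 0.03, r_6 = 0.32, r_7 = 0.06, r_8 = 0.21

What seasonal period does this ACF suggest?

2

The largest autocorrelation is r_2 = 0.51, with weaker echoes at lags 4 (0.36), 6 (0.32) and 8 (0.21); the remaining lags stay at or below 0.06.
The dominant spike at lag 2 indicates a seasonal period of 2.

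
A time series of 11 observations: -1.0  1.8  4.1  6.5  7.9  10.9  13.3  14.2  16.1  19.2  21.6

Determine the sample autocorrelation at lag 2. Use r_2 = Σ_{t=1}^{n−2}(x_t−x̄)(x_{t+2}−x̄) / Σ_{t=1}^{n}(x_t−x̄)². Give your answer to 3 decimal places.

Mean x̄ = (-1.0 + 1.8 + 4.1 + 6.5 + 7.9 + 10.9 + 13.3 + 14.2 + 16.1 + 19.2 + 21.6)/11 = 10.4182
Numerator Σ_{t=1}^{9}(x_t−x̄)(x_{t+2}−x̄) = 227.6157
Denominator Σ(x_t−x̄)² = 523.5364
r_2 = 227.6157 / 523.5364 = 0.435

0.435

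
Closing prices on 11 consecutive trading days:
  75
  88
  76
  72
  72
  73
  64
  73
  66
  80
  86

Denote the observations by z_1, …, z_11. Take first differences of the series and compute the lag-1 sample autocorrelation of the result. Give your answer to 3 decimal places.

First differences Δz: 13, -12, -4, 0, 1, -9, 9, -7, 14, 6
Mean of differences = 1.1000
Numerator Σ(Δz_t−Δz̄)(Δz_{t+1}−Δz̄) = -267.4100
Denominator Σ(Δz_t−Δz̄)² = 760.9000
r_1(Δz) = -267.4100 / 760.9000 = -0.351

-0.351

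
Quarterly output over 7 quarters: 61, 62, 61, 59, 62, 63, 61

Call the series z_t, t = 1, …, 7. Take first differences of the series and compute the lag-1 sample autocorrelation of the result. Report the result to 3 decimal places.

First differences Δz: 1, -1, -2, 3, 1, -2
Mean of differences = 0.0000
Numerator Σ(Δz_t−Δz̄)(Δz_{t+1}−Δz̄) = -4.0000
Denominator Σ(Δz_t−Δz̄)² = 20.0000
r_1(Δz) = -4.0000 / 20.0000 = -0.200

-0.200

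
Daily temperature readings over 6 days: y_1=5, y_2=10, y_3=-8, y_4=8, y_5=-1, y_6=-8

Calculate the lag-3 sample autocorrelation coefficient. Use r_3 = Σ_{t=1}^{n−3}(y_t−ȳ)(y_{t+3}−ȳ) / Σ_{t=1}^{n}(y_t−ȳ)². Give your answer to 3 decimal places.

Mean ȳ = (5 + 10 − 8 + 8 − 1 − 8)/6 = 1.0000
Deviations from mean: 4.0000, 9.0000, -9.0000, 7.0000, -2.0000, -9.0000
Σ(y_t−ȳ)(y_{t+3}−ȳ) = (28.0000) + (-18.0000) + (81.0000) = 91.0000
Denominator Σ(y_t−ȳ)² = 312.0000
r_3 = 91.0000 / 312.0000 = 0.292

0.292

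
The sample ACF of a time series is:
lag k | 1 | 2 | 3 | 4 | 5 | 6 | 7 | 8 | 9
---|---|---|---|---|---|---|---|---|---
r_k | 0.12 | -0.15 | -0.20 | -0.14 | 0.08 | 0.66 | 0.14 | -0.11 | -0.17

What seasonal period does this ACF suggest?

The largest autocorrelation is r_6 = 0.66; the remaining lags stay at or below 0.14.
The dominant spike at lag 6 indicates a seasonal period of 6.

6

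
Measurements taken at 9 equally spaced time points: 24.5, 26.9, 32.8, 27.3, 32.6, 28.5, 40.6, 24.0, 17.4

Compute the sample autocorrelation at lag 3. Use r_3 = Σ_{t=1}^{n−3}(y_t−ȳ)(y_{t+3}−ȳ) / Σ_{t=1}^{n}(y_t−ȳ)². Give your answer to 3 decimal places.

Mean ȳ = (24.5 + 26.9 + 32.8 + 27.3 + 32.6 + 28.5 + 40.6 + 24.0 + 17.4)/9 = 28.2889
Numerator Σ_{t=1}^{6}(y_t−ȳ)(y_{t+3}−ȳ) = -34.2515
Denominator Σ(y_t−ȳ)² = 344.7689
r_3 = -34.2515 / 344.7689 = -0.099

-0.099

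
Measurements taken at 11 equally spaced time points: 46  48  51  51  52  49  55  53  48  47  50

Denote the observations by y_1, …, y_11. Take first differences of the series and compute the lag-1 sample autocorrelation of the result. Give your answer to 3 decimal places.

First differences Δy: 2, 3, 0, 1, -3, 6, -2, -5, -1, 3
Mean of differences = 0.4000
Numerator Σ(Δy_t−Δȳ)(Δy_{t+1}−Δȳ) = -14.7600
Denominator Σ(Δy_t−Δȳ)² = 96.4000
r_1(Δy) = -14.7600 / 96.4000 = -0.153

-0.153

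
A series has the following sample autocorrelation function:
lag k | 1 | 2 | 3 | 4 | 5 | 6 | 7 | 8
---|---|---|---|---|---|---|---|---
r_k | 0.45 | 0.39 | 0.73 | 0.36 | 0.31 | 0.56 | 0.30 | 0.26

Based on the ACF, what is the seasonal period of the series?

The largest autocorrelation is r_3 = 0.73, with a weaker echo at lag 6 (0.56); the remaining lags stay at or below 0.45. The elevated value at lag 1 (0.45), dropping to 0.39 at lag 2, reflects decaying short-term dependence rather than seasonality.
The dominant spike at lag 3 indicates a seasonal period of 3.

3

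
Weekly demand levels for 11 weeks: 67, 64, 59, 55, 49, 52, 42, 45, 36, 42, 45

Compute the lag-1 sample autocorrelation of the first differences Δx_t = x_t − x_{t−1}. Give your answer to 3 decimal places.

-0.480

First differences Δx: -3, -5, -4, -6, 3, -10, 3, -9, 6, 3
Mean of differences = -2.2000
Numerator Σ(Δx_t−Δx̄)(Δx_{t+1}−Δx̄) = -135.2400
Denominator Σ(Δx_t−Δx̄)² = 281.6000
r_1(Δx) = -135.2400 / 281.6000 = -0.480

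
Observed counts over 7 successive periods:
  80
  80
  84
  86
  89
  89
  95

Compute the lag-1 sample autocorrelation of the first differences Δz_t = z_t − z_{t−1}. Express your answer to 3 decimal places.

-0.536

First differences Δz: 0, 4, 2, 3, 0, 6
Mean of differences = 2.5000
Numerator Σ(Δz_t−Δz̄)(Δz_{t+1}−Δz̄) = -14.7500
Denominator Σ(Δz_t−Δz̄)² = 27.5000
r_1(Δz) = -14.7500 / 27.5000 = -0.536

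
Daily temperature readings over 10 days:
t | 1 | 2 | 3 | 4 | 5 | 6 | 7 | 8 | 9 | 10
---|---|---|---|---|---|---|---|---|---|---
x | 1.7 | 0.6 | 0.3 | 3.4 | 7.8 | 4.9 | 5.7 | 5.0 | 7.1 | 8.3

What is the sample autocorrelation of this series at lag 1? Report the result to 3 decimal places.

0.552

Mean x̄ = (1.7 + 0.6 + 0.3 + 3.4 + 7.8 + 4.9 + 5.7 + 5.0 + 7.1 + 8.3)/10 = 4.4800
Numerator Σ_{t=1}^{9}(x_t−x̄)(x_{t+1}−x̄) = 41.8456
Denominator Σ(x_t−x̄)² = 75.8360
r_1 = 41.8456 / 75.8360 = 0.552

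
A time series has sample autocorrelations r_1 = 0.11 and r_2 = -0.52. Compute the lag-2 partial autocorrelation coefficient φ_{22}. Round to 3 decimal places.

-0.539

φ_{22} = (r_2 − r_1²) / (1 − r_1²)
r_1² = (0.11)² = 0.0121
Numerator = -0.52 − 0.0121 = -0.5321; denominator = 1 − 0.0121 = 0.9879
φ_{22} = -0.5321 / 0.9879 = -0.539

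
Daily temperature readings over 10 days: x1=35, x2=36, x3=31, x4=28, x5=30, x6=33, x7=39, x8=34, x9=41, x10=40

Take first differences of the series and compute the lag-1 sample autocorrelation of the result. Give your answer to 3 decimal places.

-0.301

First differences Δx: 1, -5, -3, 2, 3, 6, -5, 7, -1
Mean of differences = 0.5556
Numerator Σ(Δx_t−Δx̄)(Δx_{t+1}−Δx̄) = -47.0864
Denominator Σ(Δx_t−Δx̄)² = 156.2222
r_1(Δx) = -47.0864 / 156.2222 = -0.301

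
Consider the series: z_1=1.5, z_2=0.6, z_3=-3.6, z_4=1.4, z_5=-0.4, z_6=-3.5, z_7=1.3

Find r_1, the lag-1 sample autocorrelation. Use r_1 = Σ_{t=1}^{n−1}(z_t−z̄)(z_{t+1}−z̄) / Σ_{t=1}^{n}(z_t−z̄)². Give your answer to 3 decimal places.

Mean z̄ = (1.5 + 0.6 − 3.6 + 1.4 − 0.4 − 3.5 + 1.3)/7 = -0.3857
Deviations from mean: 1.8857, 0.9857, -3.2143, 1.7857, -0.0143, -3.1143, 1.6857
Σ(z_t−z̄)(z_{t+1}−z̄) = (1.8588) + (-3.1684) + (-5.7398) + (-0.0255) + (0.0445) + (-5.2498) = -12.2802
Denominator Σ(z_t−z̄)² = 30.5886
r_1 = -12.2802 / 30.5886 = -0.401

-0.401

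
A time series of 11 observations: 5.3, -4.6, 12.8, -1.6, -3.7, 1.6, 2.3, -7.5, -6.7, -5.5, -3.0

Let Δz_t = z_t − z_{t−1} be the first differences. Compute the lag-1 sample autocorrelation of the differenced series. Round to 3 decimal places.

First differences Δz: -9.9, 17.4, -14.4, -2.1, 5.3, 0.7, -9.8, 0.8, 1.2, 2.5
Mean of differences = -0.8300
Numerator Σ(Δz_t−Δz̄)(Δz_{t+1}−Δz̄) = -412.1759
Denominator Σ(Δz_t−Δz̄)² = 738.6010
r_1(Δz) = -412.1759 / 738.6010 = -0.558

-0.558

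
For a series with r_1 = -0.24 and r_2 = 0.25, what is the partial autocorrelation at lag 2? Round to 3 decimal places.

0.204

φ_{22} = (r_2 − r_1²) / (1 − r_1²)
r_1² = (-0.24)² = 0.0576
Numerator = 0.25 − 0.0576 = 0.1924; denominator = 1 − 0.0576 = 0.9424
φ_{22} = 0.1924 / 0.9424 = 0.204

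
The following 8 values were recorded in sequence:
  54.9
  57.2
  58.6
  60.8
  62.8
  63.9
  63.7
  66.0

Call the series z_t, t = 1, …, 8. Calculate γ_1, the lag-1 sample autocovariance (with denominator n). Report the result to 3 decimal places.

7.373

Mean z̄ = (54.9 + 57.2 + 58.6 + 60.8 + 62.8 + 63.9 + 63.7 + 66.0)/8 = 60.9875
Deviations: -6.0875, -3.7875, -2.3875, -0.1875, 1.8125, 2.9125, 2.7125, 5.0125
Σ_{t=1}^{7}(z_t−z̄)(z_{t+1}−z̄) = 58.9823
γ_1 = 58.9823 / 8 = 7.373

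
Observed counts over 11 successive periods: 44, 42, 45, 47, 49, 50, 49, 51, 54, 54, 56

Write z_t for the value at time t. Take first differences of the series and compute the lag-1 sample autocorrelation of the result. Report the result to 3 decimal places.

First differences Δz: -2, 3, 2, 2, 1, -1, 2, 3, 0, 2
Mean of differences = 1.2000
Numerator Σ(Δz_t−Δz̄)(Δz_{t+1}−Δz̄) = -6.8400
Denominator Σ(Δz_t−Δz̄)² = 25.6000
r_1(Δz) = -6.8400 / 25.6000 = -0.267

-0.267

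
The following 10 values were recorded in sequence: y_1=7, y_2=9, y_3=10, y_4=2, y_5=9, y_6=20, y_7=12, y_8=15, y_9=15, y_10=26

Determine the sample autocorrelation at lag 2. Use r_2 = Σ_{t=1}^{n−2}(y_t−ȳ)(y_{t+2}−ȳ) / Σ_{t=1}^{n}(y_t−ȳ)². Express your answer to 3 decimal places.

Mean ȳ = (7 + 9 + 10 + 2 + 9 + 20 + 12 + 15 + 15 + 26)/10 = 12.5000
Numerator Σ_{t=1}^{8}(y_t−ȳ)(y_{t+2}−ȳ) = 33.5000
Denominator Σ(y_t−ȳ)² = 422.5000
r_2 = 33.5000 / 422.5000 = 0.079

0.079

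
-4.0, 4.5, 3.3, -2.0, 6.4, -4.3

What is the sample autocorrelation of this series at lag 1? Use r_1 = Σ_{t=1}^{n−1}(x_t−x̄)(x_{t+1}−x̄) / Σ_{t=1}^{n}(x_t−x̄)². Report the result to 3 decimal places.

Mean x̄ = (-4.0 + 4.5 + 3.3 − 2.0 + 6.4 − 4.3)/6 = 0.6500
Σ(x_t−x̄)(x_{t+1}−x̄) = (-17.9025) + (10.2025) + (-7.0225) + (-15.2375) + (-28.4625) = -58.4225
Denominator Σ(x_t−x̄)² = 108.0550
r_1 = -58.4225 / 108.0550 = -0.541

-0.541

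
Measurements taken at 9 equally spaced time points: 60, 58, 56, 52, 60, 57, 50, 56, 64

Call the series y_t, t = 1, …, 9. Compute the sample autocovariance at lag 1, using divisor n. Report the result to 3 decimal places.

-0.889

Mean ȳ = (60 + 58 + 56 + 52 + 60 + 57 + 50 + 56 + 64)/9 = 57.0000
Σ_{t=1}^{8}(y_t−ȳ)(y_{t+1}−ȳ) = -8.0000
γ_1 = -8.0000 / 9 = -0.889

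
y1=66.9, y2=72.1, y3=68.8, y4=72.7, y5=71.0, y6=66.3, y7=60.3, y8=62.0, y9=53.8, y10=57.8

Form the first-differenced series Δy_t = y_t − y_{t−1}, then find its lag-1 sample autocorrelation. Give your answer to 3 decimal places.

-0.403

First differences Δy: 5.2, -3.3, 3.9, -1.7, -4.7, -6.0, 1.7, -8.2, 4.0
Mean of differences = -1.0111
Numerator Σ(Δy_t−Δȳ)(Δy_{t+1}−Δȳ) = -76.9357
Denominator Σ(Δy_t−Δȳ)² = 191.0489
r_1(Δy) = -76.9357 / 191.0489 = -0.403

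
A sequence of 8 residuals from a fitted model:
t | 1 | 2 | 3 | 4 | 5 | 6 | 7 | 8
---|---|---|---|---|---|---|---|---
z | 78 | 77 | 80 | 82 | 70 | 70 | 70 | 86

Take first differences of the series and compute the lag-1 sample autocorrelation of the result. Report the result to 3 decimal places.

-0.035

First differences Δz: -1, 3, 2, -12, 0, 0, 16
Mean of differences = 1.1429
Numerator Σ(Δz_t−Δz̄)(Δz_{t+1}−Δz̄) = -14.3061
Denominator Σ(Δz_t−Δz̄)² = 404.8571
r_1(Δz) = -14.3061 / 404.8571 = -0.035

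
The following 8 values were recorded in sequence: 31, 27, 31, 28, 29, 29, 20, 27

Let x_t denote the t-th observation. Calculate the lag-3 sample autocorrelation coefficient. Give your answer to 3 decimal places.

0.012

Mean x̄ = (31 + 27 + 31 + 28 + 29 + 29 + 20 + 27)/8 = 27.7500
Numerator Σ_{t=1}^{5}(x_t−x̄)(x_{t+3}−x̄) = 1.0625
Denominator Σ(x_t−x̄)² = 85.5000
r_3 = 1.0625 / 85.5000 = 0.012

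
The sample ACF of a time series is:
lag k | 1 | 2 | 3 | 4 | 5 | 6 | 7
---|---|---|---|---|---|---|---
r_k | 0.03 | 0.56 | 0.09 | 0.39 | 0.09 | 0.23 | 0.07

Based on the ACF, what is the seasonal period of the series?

2

The largest autocorrelation is r_2 = 0.56, with weaker echoes at lags 4 (0.39) and 6 (0.23); the remaining lags stay at or below 0.09.
The dominant spike at lag 2 indicates a seasonal period of 2.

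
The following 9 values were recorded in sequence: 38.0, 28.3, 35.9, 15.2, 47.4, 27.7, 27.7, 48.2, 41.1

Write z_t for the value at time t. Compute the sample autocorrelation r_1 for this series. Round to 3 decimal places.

Mean z̄ = (38.0 + 28.3 + 35.9 + 15.2 + 47.4 + 27.7 + 27.7 + 48.2 + 41.1)/9 = 34.3889
Numerator Σ_{t=1}^{8}(z_t−z̄)(z_{t+1}−z̄) = -351.8357
Denominator Σ(z_t−z̄)² = 915.1689
r_1 = -351.8357 / 915.1689 = -0.384

-0.384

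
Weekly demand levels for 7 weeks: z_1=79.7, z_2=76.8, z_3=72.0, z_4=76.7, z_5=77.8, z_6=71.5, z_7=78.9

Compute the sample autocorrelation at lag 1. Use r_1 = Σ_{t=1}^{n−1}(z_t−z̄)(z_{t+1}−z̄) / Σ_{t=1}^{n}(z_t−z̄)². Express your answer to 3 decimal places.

Mean z̄ = (79.7 + 76.8 + 72.0 + 76.7 + 77.8 + 71.5 + 78.9)/7 = 76.2000
Deviations from mean: 3.5000, 0.6000, -4.2000, 0.5000, 1.6000, -4.7000, 2.7000
Numerator Σ_{t=1}^{6}(z_t−z̄)(z_{t+1}−z̄) = -21.9300
Denominator Σ(z_t−z̄)² = 62.4400
r_1 = -21.9300 / 62.4400 = -0.351

-0.351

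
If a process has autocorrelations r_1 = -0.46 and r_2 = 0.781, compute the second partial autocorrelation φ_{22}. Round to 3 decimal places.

0.722

φ_{22} = (r_2 − r_1²) / (1 − r_1²)
r_1² = (-0.46)² = 0.2116
Numerator = 0.781 − 0.2116 = 0.5694; denominator = 1 − 0.2116 = 0.7884
φ_{22} = 0.5694 / 0.7884 = 0.722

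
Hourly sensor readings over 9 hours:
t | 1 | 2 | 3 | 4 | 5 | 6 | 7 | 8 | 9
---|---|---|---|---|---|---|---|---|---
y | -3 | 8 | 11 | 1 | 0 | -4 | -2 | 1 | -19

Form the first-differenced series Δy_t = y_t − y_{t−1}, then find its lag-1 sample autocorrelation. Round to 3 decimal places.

-0.100

First differences Δy: 11, 3, -10, -1, -4, 2, 3, -20
Mean of differences = -2.0000
Numerator Σ(Δy_t−Δȳ)(Δy_{t+1}−Δȳ) = -63.0000
Denominator Σ(Δy_t−Δȳ)² = 628.0000
r_1(Δy) = -63.0000 / 628.0000 = -0.100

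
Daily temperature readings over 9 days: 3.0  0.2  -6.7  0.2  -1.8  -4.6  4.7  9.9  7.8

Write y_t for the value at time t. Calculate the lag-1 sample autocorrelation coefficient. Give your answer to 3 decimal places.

0.428

Mean ȳ = (3.0 + 0.2 − 6.7 + 0.2 − 1.8 − 4.6 + 4.7 + 9.9 + 7.8)/9 = 1.4111
Numerator Σ_{t=1}^{8}(y_t−ȳ)(y_{t+1}−ȳ) = 103.2977
Denominator Σ(y_t−ȳ)² = 241.3889
r_1 = 103.2977 / 241.3889 = 0.428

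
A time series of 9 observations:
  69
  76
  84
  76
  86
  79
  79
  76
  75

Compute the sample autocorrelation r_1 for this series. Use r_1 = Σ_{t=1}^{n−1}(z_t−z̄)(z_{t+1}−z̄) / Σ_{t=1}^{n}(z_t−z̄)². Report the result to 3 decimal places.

Mean z̄ = (69 + 76 + 84 + 76 + 86 + 79 + 79 + 76 + 75)/9 = 77.7778
Numerator Σ_{t=1}^{8}(z_t−z̄)(z_{t+1}−z̄) = -6.8272
Denominator Σ(z_t−z̄)² = 203.5556
r_1 = -6.8272 / 203.5556 = -0.034

-0.034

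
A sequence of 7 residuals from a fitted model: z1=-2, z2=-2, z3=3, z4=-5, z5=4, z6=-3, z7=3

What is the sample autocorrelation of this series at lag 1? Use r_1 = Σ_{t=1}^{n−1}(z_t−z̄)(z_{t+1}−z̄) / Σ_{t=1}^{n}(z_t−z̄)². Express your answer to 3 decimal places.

-0.781

Mean z̄ = (-2 − 2 + 3 − 5 + 4 − 3 + 3)/7 = -0.2857
Deviations from mean: -1.7143, -1.7143, 3.2857, -4.7143, 4.2857, -2.7143, 3.2857
Numerator Σ_{t=1}^{6}(z_t−z̄)(z_{t+1}−z̄) = -58.9388
Denominator Σ(z_t−z̄)² = 75.4286
r_1 = -58.9388 / 75.4286 = -0.781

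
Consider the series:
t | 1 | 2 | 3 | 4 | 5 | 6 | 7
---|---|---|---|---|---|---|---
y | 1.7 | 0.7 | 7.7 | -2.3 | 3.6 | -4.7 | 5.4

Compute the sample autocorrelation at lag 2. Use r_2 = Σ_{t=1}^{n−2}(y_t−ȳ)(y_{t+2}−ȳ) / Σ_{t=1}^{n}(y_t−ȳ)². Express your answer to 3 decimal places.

Mean ȳ = (1.7 + 0.7 + 7.7 − 2.3 + 3.6 − 4.7 + 5.4)/7 = 1.7286
Deviations from mean: -0.0286, -1.0286, 5.9714, -4.0286, 1.8714, -6.4286, 3.6714
Σ(y_t−ȳ)(y_{t+2}−ȳ) = (-0.1706) + (4.1437) + (11.1751) + (25.8980) + (6.8708) = 47.9169
Denominator Σ(y_t−ȳ)² = 111.2543
r_2 = 47.9169 / 111.2543 = 0.431

0.431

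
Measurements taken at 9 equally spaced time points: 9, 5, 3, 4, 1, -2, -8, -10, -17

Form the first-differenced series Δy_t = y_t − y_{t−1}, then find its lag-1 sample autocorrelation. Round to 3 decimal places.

First differences Δy: -4, -2, 1, -3, -3, -6, -2, -7
Mean of differences = -3.2500
Numerator Σ(Δy_t−Δȳ)(Δy_{t+1}−Δȳ) = -3.3125
Denominator Σ(Δy_t−Δȳ)² = 43.5000
r_1(Δy) = -3.3125 / 43.5000 = -0.076

-0.076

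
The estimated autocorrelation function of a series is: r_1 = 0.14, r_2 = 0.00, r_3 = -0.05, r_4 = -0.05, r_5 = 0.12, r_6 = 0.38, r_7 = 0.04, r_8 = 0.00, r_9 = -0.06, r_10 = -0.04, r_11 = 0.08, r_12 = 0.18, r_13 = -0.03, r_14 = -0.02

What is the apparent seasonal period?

6

The largest autocorrelation is r_6 = 0.38, with a weaker echo at lag 12 (0.18); the remaining lags stay at or below 0.14.
The dominant spike at lag 6 indicates a seasonal period of 6.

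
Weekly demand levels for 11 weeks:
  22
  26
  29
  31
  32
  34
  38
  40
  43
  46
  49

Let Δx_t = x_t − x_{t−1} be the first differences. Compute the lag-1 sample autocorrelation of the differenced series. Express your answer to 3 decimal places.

First differences Δx: 4, 3, 2, 1, 2, 4, 2, 3, 3, 3
Mean of differences = 2.7000
Numerator Σ(Δx_t−Δx̄)(Δx_{t+1}−Δx̄) = 0.7100
Denominator Σ(Δx_t−Δx̄)² = 8.1000
r_1(Δx) = 0.7100 / 8.1000 = 0.088

0.088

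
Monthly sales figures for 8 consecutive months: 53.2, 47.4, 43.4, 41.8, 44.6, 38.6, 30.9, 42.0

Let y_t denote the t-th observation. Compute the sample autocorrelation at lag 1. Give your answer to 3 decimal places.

0.339

Mean ȳ = (53.2 + 47.4 + 43.4 + 41.8 + 44.6 + 38.6 + 30.9 + 42.0)/8 = 42.7375
Deviations from mean: 10.4625, 4.6625, 0.6625, -0.9375, 1.8625, -4.1375, -11.8375, -0.7375
Σ(y_t−ȳ)(y_{t+1}−ȳ) = (48.7814) + (3.0889) + (-0.6211) + (-1.7461) + (-7.7061) + (48.9777) + (8.7302) = 99.5048
Denominator Σ(y_t−ȳ)² = 293.7788
r_1 = 99.5048 / 293.7788 = 0.339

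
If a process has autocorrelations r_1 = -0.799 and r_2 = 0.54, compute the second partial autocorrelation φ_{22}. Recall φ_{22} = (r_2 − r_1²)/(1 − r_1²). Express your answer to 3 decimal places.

-0.272

φ_{22} = (r_2 − r_1²) / (1 − r_1²)
r_1² = (-0.799)² = 0.638401
Numerator = 0.54 − 0.6384 = -0.0984; denominator = 1 − 0.6384 = 0.3616
φ_{22} = -0.0984 / 0.3616 = -0.272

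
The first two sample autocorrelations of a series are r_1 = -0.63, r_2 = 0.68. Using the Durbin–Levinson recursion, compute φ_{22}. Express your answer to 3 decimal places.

0.469

φ_{22} = (r_2 − r_1²) / (1 − r_1²)
r_1² = (-0.63)² = 0.3969
Numerator = 0.68 − 0.3969 = 0.2831; denominator = 1 − 0.3969 = 0.6031
φ_{22} = 0.2831 / 0.6031 = 0.469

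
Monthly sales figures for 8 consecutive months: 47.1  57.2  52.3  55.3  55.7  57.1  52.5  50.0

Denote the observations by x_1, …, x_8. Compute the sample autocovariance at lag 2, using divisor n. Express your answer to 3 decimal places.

0.500

Mean x̄ = (47.1 + 57.2 + 52.3 + 55.3 + 55.7 + 57.1 + 52.5 + 50.0)/8 = 53.4000
Σ_{t=1}^{6}(x_t−x̄)(x_{t+2}−x̄) = 4.0000
γ_2 = 4.0000 / 8 = 0.500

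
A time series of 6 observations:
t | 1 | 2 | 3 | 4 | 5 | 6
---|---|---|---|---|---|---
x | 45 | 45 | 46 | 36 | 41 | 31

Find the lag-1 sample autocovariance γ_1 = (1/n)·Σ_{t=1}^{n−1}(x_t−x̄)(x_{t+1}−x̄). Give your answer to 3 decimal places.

2.037

Mean x̄ = (45 + 45 + 46 + 36 + 41 + 31)/6 = 40.6667
Deviations: 4.3333, 4.3333, 5.3333, -4.6667, 0.3333, -9.6667
Σ_{t=1}^{5}(x_t−x̄)(x_{t+1}−x̄) = 12.2222
γ_1 = 12.2222 / 6 = 2.037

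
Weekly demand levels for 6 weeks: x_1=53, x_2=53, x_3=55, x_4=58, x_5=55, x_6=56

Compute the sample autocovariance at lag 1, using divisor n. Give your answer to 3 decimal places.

Mean x̄ = (53 + 53 + 55 + 58 + 55 + 56)/6 = 55.0000
Deviations: -2.0000, -2.0000, 0.0000, 3.0000, 0.0000, 1.0000
Σ_{t=1}^{5}(x_t−x̄)(x_{t+1}−x̄) = 4.0000
γ_1 = 4.0000 / 6 = 0.667

0.667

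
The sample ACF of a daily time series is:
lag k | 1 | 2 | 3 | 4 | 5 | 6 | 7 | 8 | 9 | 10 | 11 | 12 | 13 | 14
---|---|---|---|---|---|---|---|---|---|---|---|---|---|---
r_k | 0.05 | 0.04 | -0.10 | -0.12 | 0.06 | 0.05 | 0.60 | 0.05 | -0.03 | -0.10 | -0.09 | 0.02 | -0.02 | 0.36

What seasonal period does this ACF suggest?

7

The largest autocorrelation is r_7 = 0.60, with a weaker echo at lag 14 (0.36); the remaining lags stay at or below 0.06.
The dominant spike at lag 7 indicates a seasonal period of 7.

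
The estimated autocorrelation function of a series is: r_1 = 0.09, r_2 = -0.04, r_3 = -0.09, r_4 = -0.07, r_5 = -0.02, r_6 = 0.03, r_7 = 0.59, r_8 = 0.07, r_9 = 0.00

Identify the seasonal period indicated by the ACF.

The largest autocorrelation is r_7 = 0.59; the remaining lags stay at or below 0.09.
The dominant spike at lag 7 indicates a seasonal period of 7.

7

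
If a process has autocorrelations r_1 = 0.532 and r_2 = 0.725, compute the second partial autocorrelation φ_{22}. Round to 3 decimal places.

0.616

φ_{22} = (r_2 − r_1²) / (1 − r_1²)
r_1² = (0.532)² = 0.283024
Numerator = 0.725 − 0.2830 = 0.4420; denominator = 1 − 0.2830 = 0.7170
φ_{22} = 0.4420 / 0.7170 = 0.616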